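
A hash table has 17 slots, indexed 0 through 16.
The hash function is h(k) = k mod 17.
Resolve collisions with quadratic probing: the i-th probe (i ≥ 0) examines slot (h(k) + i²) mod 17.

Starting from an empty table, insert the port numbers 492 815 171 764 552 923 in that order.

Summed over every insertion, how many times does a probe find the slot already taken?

3

492 hashes to 16; slot 16 is free -> place at 16.
815 hashes to 16; 16 taken -> place at 0.
171 hashes to 1; slot 1 is free -> place at 1.
764 hashes to 16; 16,0 taken -> place at 3.
552 hashes to 8; slot 8 is free -> place at 8.
923 hashes to 5; slot 5 is free -> place at 5.
Table: [815, 171, —, 764, —, 923, —, —, 552, —, —, —, —, —, —, —, 492]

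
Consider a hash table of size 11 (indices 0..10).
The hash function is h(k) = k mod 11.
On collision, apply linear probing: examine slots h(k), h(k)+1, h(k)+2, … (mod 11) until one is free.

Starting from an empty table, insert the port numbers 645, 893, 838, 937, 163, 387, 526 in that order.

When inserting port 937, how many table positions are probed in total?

645: h=7 => slot 7
893: h=2 => slot 2
838: h=2, probe 2,3 => slot 3
937: h=2, probe 2,3,4 => slot 4
163: h=9 => slot 9
387: h=2, probe 2,3,4,5 => slot 5
526: h=9, probe 9,10 => slot 10
Table: [∅, ∅, 893, 838, 937, 387, ∅, 645, ∅, 163, 526]

3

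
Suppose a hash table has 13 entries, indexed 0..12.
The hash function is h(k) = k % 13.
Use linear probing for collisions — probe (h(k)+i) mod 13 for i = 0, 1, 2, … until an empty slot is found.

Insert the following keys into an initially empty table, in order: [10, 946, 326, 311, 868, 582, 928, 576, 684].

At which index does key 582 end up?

10: h=10 -> slot 10
946: h=10, probe 10,11 -> slot 11
326: h=1 -> slot 1
311: h=12 -> slot 12
868: h=10, probe 10,11,12,0 -> slot 0
582: h=10, probe 10,11,12,0,1,2 -> slot 2
928: h=5 -> slot 5
576: h=4 -> slot 4
684: h=8 -> slot 8
Table: [868, 326, 582, -, 576, 928, -, -, 684, -, 10, 946, 311]

2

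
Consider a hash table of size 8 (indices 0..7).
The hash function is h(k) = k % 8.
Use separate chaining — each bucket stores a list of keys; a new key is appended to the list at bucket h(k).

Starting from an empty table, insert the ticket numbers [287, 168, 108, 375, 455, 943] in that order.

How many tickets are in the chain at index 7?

287 → bucket 7
168 → bucket 0
108 → bucket 4
375 → bucket 7 (collision)
455 → bucket 7 (collision)
943 → bucket 7 (collision)
Final buckets:
0: 168
1: —
2: —
3: —
4: 108
5: —
6: —
7: 287 -> 375 -> 455 -> 943

4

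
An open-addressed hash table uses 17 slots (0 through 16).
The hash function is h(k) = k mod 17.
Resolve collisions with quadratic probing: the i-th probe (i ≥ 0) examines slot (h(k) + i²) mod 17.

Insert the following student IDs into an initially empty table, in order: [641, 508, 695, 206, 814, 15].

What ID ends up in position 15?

508

Insert 641: h=12, slot 12 empty -> index 12.
Insert 508: h=15, slot 15 empty -> index 15.
Insert 695: h=15, slot 15 occupied -> index 16.
Insert 206: h=2, slot 2 empty -> index 2.
Insert 814: h=15, slots 15,16,2 occupied -> index 7.
Insert 15: h=15, slots 15,16,2,7 occupied -> index 14.
Table: [., ., 206, ., ., ., ., 814, ., ., ., ., 641, ., 15, 508, 695]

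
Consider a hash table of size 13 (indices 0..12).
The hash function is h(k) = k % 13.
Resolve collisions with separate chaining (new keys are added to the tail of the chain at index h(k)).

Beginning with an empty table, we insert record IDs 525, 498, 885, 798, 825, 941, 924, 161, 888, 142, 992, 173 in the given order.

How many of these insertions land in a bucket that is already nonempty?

7

Insert 525: h=5, bucket 5 empty -> new chain.
Insert 498: h=4, bucket 4 empty -> new chain.
Insert 885: h=1, bucket 1 empty -> new chain.
Insert 798: h=5, bucket 5 nonempty -> append to chain.
Insert 825: h=6, bucket 6 empty -> new chain.
Insert 941: h=5, bucket 5 nonempty -> append to chain.
Insert 924: h=1, bucket 1 nonempty -> append to chain.
Insert 161: h=5, bucket 5 nonempty -> append to chain.
Insert 888: h=4, bucket 4 nonempty -> append to chain.
Insert 142: h=12, bucket 12 empty -> new chain.
Insert 992: h=4, bucket 4 nonempty -> append to chain.
Insert 173: h=4, bucket 4 nonempty -> append to chain.
Final buckets:
0: -
1: 885 -> 924
2: -
3: -
4: 498 -> 888 -> 992 -> 173
5: 525 -> 798 -> 941 -> 161
6: 825
7: -
8: -
9: -
10: -
11: -
12: 142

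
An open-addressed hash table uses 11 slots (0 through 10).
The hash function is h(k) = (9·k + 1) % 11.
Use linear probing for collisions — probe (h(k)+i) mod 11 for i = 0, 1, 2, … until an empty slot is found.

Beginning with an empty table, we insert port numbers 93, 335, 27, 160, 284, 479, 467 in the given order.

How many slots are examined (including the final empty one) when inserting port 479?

Insert 93: h=2, slot 2 empty => index 2.
Insert 335: h=2, slot 2 occupied => index 3.
Insert 27: h=2, slots 2,3 occupied => index 4.
Insert 160: h=0, slot 0 empty => index 0.
Insert 284: h=5, slot 5 empty => index 5.
Insert 479: h=0, slot 0 occupied => index 1.
Insert 467: h=2, slots 2,3,4,5 occupied => index 6.
Table: [160, 479, 93, 335, 27, 284, 467, -, -, -, -]

2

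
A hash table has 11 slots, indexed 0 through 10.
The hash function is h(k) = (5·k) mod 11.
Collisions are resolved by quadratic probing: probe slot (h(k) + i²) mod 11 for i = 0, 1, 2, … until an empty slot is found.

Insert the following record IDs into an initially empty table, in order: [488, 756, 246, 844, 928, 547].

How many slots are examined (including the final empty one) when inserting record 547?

3

488: h=9 -> slot 9
756: h=7 -> slot 7
246: h=9, probe 9,10 -> slot 10
844: h=7, probe 7,8 -> slot 8
928: h=9, probe 9,10,2 -> slot 2
547: h=7, probe 7,8,0 -> slot 0
Table: [547, -, 928, -, -, -, -, 756, 844, 488, 246]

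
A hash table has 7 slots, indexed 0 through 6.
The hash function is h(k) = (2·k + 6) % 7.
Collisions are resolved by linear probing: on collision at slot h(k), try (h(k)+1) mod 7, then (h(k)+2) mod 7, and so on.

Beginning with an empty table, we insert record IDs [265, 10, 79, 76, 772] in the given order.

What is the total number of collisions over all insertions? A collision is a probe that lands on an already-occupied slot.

6

Insert 265: h=4, slot 4 empty => index 4.
Insert 10: h=5, slot 5 empty => index 5.
Insert 79: h=3, slot 3 empty => index 3.
Insert 76: h=4, slots 4,5 occupied => index 6.
Insert 772: h=3, slots 3,4,5,6 occupied => index 0.
Table: [772, -, -, 79, 265, 10, 76]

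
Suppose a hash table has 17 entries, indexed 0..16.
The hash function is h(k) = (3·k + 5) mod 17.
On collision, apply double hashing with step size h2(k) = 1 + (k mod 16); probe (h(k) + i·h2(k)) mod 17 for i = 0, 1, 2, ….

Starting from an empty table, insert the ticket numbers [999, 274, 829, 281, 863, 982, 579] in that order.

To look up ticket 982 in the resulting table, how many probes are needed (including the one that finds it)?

2

999: h=10 -> slot 10
274: h=11 -> slot 11
829: h=10, h2=14, probe 10,7 -> slot 7
281: h=15 -> slot 15
863: h=10, h2=16, probe 10,9 -> slot 9
982: h=10, h2=7, probe 10,0 -> slot 0
579: h=8 -> slot 8
Table: [982, ∅, ∅, ∅, ∅, ∅, ∅, 829, 579, 863, 999, 274, ∅, ∅, ∅, 281, ∅]
Lookup 982: h=10, h2=7, probe 10,0 → found at 0.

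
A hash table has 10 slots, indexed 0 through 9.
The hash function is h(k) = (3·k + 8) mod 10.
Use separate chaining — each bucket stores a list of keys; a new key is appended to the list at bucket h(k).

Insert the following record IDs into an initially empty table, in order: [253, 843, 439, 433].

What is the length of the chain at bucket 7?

3

Insert 253: h=7, bucket 7 empty -> new chain.
Insert 843: h=7, bucket 7 nonempty -> append to chain.
Insert 439: h=5, bucket 5 empty -> new chain.
Insert 433: h=7, bucket 7 nonempty -> append to chain.
Final buckets:
0: -
1: -
2: -
3: -
4: -
5: 439
6: -
7: 253 -> 843 -> 433
8: -
9: -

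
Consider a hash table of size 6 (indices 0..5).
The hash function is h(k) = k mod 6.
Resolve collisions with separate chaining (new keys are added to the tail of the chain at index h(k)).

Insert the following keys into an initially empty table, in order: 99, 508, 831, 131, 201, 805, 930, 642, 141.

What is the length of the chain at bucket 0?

Insert 99: h=3, bucket 3 empty -> new chain.
Insert 508: h=4, bucket 4 empty -> new chain.
Insert 831: h=3, bucket 3 nonempty -> append to chain.
Insert 131: h=5, bucket 5 empty -> new chain.
Insert 201: h=3, bucket 3 nonempty -> append to chain.
Insert 805: h=1, bucket 1 empty -> new chain.
Insert 930: h=0, bucket 0 empty -> new chain.
Insert 642: h=0, bucket 0 nonempty -> append to chain.
Insert 141: h=3, bucket 3 nonempty -> append to chain.
Final buckets:
0: 930 -> 642
1: 805
2: ∅
3: 99 -> 831 -> 201 -> 141
4: 508
5: 131

2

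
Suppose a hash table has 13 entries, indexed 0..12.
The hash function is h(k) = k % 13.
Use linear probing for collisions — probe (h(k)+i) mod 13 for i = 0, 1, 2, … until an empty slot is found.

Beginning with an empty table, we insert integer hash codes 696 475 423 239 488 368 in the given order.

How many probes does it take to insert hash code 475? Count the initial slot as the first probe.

Insert 696: h=7, slot 7 empty -> index 7.
Insert 475: h=7, slot 7 occupied -> index 8.
Insert 423: h=7, slots 7,8 occupied -> index 9.
Insert 239: h=5, slot 5 empty -> index 5.
Insert 488: h=7, slots 7,8,9 occupied -> index 10.
Insert 368: h=4, slot 4 empty -> index 4.
Table: [—, —, —, —, 368, 239, —, 696, 475, 423, 488, —, —]

2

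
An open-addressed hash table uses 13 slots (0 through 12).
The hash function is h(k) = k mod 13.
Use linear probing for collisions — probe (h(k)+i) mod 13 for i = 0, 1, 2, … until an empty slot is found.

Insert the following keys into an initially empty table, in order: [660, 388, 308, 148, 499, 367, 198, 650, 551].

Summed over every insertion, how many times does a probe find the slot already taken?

Insert 660: h=10, slot 10 empty -> index 10.
Insert 388: h=11, slot 11 empty -> index 11.
Insert 308: h=9, slot 9 empty -> index 9.
Insert 148: h=5, slot 5 empty -> index 5.
Insert 499: h=5, slot 5 occupied -> index 6.
Insert 367: h=3, slot 3 empty -> index 3.
Insert 198: h=3, slot 3 occupied -> index 4.
Insert 650: h=0, slot 0 empty -> index 0.
Insert 551: h=5, slots 5,6 occupied -> index 7.
Table: [650, ∅, ∅, 367, 198, 148, 499, 551, ∅, 308, 660, 388, ∅]

4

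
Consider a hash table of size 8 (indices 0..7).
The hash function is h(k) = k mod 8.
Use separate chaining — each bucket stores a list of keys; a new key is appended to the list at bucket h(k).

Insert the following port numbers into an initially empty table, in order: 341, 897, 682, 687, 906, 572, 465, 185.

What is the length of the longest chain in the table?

3

341 → bucket 5
897 → bucket 1
682 → bucket 2
687 → bucket 7
906 → bucket 2 (collision)
572 → bucket 4
465 → bucket 1 (collision)
185 → bucket 1 (collision)
Final buckets:
0: _
1: 897 -> 465 -> 185
2: 682 -> 906
3: _
4: 572
5: 341
6: _
7: 687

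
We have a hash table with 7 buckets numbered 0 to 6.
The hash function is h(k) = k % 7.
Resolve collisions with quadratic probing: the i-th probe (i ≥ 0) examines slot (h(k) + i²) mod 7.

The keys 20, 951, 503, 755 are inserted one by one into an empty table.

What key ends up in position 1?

755

20 hashes to 6; slot 6 is free → place at 6.
951 hashes to 6; 6 taken → place at 0.
503 hashes to 6; 6,0 taken → place at 3.
755 hashes to 6; 6,0,3 taken → place at 1.
Table: [951, 755, -, 503, -, -, 20]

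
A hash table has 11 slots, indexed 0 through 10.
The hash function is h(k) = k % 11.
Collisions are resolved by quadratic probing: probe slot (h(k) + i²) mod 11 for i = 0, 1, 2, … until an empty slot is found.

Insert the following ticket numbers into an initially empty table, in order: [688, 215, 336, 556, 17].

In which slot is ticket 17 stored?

0

688 hashes to 6; slot 6 is free => place at 6.
215 hashes to 6; 6 taken => place at 7.
336 hashes to 6; 6,7 taken => place at 10.
556 hashes to 6; 6,7,10 taken => place at 4.
17 hashes to 6; 6,7,10,4 taken => place at 0.
Table: [17, -, -, -, 556, -, 688, 215, -, -, 336]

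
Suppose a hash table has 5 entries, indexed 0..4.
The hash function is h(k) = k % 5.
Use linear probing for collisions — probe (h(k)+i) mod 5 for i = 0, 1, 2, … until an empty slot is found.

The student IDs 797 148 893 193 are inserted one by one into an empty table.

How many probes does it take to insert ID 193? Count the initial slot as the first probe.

797: h=2 => slot 2
148: h=3 => slot 3
893: h=3, probe 3,4 => slot 4
193: h=3, probe 3,4,0 => slot 0
Table: [193, —, 797, 148, 893]

3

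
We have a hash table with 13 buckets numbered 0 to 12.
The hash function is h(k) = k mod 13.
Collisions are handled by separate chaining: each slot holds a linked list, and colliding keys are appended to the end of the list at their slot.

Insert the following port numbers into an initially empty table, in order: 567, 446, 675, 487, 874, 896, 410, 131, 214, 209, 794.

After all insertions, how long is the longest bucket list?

3

567 → bucket 8
446 → bucket 4
675 → bucket 12
487 → bucket 6
874 → bucket 3
896 → bucket 12 (collision)
410 → bucket 7
131 → bucket 1
214 → bucket 6 (collision)
209 → bucket 1 (collision)
794 → bucket 1 (collision)
Final buckets:
0: -
1: 131 -> 209 -> 794
2: -
3: 874
4: 446
5: -
6: 487 -> 214
7: 410
8: 567
9: -
10: -
11: -
12: 675 -> 896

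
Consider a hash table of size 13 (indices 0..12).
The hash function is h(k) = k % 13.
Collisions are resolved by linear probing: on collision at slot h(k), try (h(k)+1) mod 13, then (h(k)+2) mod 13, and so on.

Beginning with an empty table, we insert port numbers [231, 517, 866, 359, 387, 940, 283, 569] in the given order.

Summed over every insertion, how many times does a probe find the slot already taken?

Insert 231: h=10, slot 10 empty => index 10.
Insert 517: h=10, slot 10 occupied => index 11.
Insert 866: h=8, slot 8 empty => index 8.
Insert 359: h=8, slot 8 occupied => index 9.
Insert 387: h=10, slots 10,11 occupied => index 12.
Insert 940: h=4, slot 4 empty => index 4.
Insert 283: h=10, slots 10,11,12 occupied => index 0.
Insert 569: h=10, slots 10,11,12,0 occupied => index 1.
Table: [283, 569, ., ., 940, ., ., ., 866, 359, 231, 517, 387]

11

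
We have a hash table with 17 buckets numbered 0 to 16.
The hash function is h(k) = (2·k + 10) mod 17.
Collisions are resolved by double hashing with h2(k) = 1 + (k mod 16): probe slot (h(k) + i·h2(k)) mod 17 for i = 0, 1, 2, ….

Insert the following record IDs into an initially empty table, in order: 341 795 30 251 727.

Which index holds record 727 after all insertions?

Insert 341: h=12, slot 12 empty => index 12.
Insert 795: h=2, slot 2 empty => index 2.
Insert 30: h=2, h2=15, slot 2 occupied => index 0.
Insert 251: h=2, h2=12, slot 2 occupied => index 14.
Insert 727: h=2, h2=8, slot 2 occupied => index 10.
Table: [30, —, 795, —, —, —, —, —, —, —, 727, —, 341, —, 251, —, —]

10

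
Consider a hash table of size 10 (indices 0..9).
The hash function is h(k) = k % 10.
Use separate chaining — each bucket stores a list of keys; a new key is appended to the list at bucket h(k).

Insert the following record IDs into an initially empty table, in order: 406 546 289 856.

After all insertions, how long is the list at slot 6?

3

Insert 406: h=6, bucket 6 empty -> new chain.
Insert 546: h=6, bucket 6 nonempty -> append to chain.
Insert 289: h=9, bucket 9 empty -> new chain.
Insert 856: h=6, bucket 6 nonempty -> append to chain.
Final buckets:
0: —
1: —
2: —
3: —
4: —
5: —
6: 406 -> 546 -> 856
7: —
8: —
9: 289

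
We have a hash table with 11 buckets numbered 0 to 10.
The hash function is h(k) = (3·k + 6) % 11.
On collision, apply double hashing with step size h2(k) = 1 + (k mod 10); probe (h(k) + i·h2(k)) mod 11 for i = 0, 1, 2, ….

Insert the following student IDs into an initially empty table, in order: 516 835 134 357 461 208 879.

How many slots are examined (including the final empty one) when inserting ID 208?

Insert 516: h=3, slot 3 empty => index 3.
Insert 835: h=3, h2=6, slot 3 occupied => index 9.
Insert 134: h=1, slot 1 empty => index 1.
Insert 357: h=10, slot 10 empty => index 10.
Insert 461: h=3, h2=2, slot 3 occupied => index 5.
Insert 208: h=3, h2=9, slots 3,1,10 occupied => index 8.
Insert 879: h=3, h2=10, slot 3 occupied => index 2.
Table: [., 134, 879, 516, ., 461, ., ., 208, 835, 357]

4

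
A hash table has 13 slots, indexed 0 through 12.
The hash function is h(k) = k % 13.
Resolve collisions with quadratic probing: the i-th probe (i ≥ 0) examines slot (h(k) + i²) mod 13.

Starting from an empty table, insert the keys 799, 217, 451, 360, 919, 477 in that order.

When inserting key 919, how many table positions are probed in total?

Insert 799: h=6, slot 6 empty → index 6.
Insert 217: h=9, slot 9 empty → index 9.
Insert 451: h=9, slot 9 occupied → index 10.
Insert 360: h=9, slots 9,10 occupied → index 0.
Insert 919: h=9, slots 9,10,0 occupied → index 5.
Insert 477: h=9, slots 9,10,0,5 occupied → index 12.
Table: [360, ∅, ∅, ∅, ∅, 919, 799, ∅, ∅, 217, 451, ∅, 477]

4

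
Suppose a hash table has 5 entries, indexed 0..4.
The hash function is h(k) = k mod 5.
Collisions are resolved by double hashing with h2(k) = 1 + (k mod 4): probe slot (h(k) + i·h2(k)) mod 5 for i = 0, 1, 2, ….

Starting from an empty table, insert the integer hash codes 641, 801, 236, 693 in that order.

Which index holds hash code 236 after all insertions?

2

641 hashes to 1; slot 1 is free → place at 1.
801 hashes to 1, h2=2; 1 taken → place at 3.
236 hashes to 1, h2=1; 1 taken → place at 2.
693 hashes to 3, h2=2; 3 taken → place at 0.
Table: [693, 641, 236, 801, —]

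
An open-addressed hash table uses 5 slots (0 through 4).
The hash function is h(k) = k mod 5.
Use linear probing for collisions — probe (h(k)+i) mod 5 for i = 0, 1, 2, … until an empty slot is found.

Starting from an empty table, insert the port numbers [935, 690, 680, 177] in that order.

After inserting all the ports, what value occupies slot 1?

935: h=0 -> slot 0
690: h=0, probe 0,1 -> slot 1
680: h=0, probe 0,1,2 -> slot 2
177: h=2, probe 2,3 -> slot 3
Table: [935, 690, 680, 177, -]

690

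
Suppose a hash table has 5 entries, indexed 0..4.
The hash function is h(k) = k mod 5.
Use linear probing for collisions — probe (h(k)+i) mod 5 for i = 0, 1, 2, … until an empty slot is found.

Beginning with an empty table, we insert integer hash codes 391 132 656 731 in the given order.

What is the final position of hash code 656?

Insert 391: h=1, slot 1 empty -> index 1.
Insert 132: h=2, slot 2 empty -> index 2.
Insert 656: h=1, slots 1,2 occupied -> index 3.
Insert 731: h=1, slots 1,2,3 occupied -> index 4.
Table: [—, 391, 132, 656, 731]

3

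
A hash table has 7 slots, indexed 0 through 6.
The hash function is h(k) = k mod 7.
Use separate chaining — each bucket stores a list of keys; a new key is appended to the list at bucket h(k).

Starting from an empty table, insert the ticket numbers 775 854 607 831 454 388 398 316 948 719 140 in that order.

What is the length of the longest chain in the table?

4

775 -> bucket 5
854 -> bucket 0
607 -> bucket 5 (collision)
831 -> bucket 5 (collision)
454 -> bucket 6
388 -> bucket 3
398 -> bucket 6 (collision)
316 -> bucket 1
948 -> bucket 3 (collision)
719 -> bucket 5 (collision)
140 -> bucket 0 (collision)
Final buckets:
0: 854 -> 140
1: 316
2: ∅
3: 388 -> 948
4: ∅
5: 775 -> 607 -> 831 -> 719
6: 454 -> 398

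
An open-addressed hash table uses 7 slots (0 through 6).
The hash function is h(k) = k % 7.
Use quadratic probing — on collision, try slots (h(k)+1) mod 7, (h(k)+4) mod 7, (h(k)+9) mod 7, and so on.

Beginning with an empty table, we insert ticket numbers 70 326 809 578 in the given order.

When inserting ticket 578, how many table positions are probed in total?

70: h=0 → slot 0
326: h=4 → slot 4
809: h=4, probe 4,5 → slot 5
578: h=4, probe 4,5,1 → slot 1
Table: [70, 578, -, -, 326, 809, -]

3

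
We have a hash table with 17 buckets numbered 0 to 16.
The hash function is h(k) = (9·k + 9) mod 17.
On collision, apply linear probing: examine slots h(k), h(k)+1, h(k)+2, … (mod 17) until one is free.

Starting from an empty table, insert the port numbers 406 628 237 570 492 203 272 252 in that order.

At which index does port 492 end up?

406 hashes to 8; slot 8 is free -> place at 8.
628 hashes to 0; slot 0 is free -> place at 0.
237 hashes to 0; 0 taken -> place at 1.
570 hashes to 5; slot 5 is free -> place at 5.
492 hashes to 0; 0,1 taken -> place at 2.
203 hashes to 0; 0,1,2 taken -> place at 3.
272 hashes to 9; slot 9 is free -> place at 9.
252 hashes to 16; slot 16 is free -> place at 16.
Table: [628, 237, 492, 203, ., 570, ., ., 406, 272, ., ., ., ., ., ., 252]

2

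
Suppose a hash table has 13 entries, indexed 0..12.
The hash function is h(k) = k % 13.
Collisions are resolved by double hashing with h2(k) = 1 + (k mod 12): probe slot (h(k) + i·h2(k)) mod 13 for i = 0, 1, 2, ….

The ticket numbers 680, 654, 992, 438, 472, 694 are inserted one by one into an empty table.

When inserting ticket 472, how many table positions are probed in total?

Insert 680: h=4, slot 4 empty => index 4.
Insert 654: h=4, h2=7, slot 4 occupied => index 11.
Insert 992: h=4, h2=9, slot 4 occupied => index 0.
Insert 438: h=9, slot 9 empty => index 9.
Insert 472: h=4, h2=5, slots 4,9 occupied => index 1.
Insert 694: h=5, slot 5 empty => index 5.
Table: [992, 472, —, —, 680, 694, —, —, —, 438, —, 654, —]

3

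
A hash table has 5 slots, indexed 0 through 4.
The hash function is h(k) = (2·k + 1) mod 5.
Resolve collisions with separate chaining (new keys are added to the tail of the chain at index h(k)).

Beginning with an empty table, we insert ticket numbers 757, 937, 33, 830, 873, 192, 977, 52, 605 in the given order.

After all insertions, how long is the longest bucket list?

5

757 -> bucket 0
937 -> bucket 0 (collision)
33 -> bucket 2
830 -> bucket 1
873 -> bucket 2 (collision)
192 -> bucket 0 (collision)
977 -> bucket 0 (collision)
52 -> bucket 0 (collision)
605 -> bucket 1 (collision)
Final buckets:
0: 757 -> 937 -> 192 -> 977 -> 52
1: 830 -> 605
2: 33 -> 873
3: ∅
4: ∅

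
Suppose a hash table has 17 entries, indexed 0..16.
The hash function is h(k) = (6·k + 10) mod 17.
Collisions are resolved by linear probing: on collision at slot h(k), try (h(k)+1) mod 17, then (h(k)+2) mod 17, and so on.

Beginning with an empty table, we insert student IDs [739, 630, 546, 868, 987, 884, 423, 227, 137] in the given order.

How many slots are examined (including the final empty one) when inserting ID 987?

3

739: h=7 → slot 7
630: h=16 → slot 16
546: h=5 → slot 5
868: h=16, probe 16,0 → slot 0
987: h=16, probe 16,0,1 → slot 1
884: h=10 → slot 10
423: h=15 → slot 15
227: h=12 → slot 12
137: h=16, probe 16,0,1,2 → slot 2
Table: [868, 987, 137, —, —, 546, —, 739, —, —, 884, —, 227, —, —, 423, 630]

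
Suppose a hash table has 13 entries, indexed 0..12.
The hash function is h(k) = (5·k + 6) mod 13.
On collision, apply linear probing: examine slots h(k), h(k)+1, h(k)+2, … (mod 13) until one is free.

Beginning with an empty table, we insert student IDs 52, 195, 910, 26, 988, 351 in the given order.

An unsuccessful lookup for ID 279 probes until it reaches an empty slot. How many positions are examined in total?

52: h=6 → slot 6
195: h=6, probe 6,7 → slot 7
910: h=6, probe 6,7,8 → slot 8
26: h=6, probe 6,7,8,9 → slot 9
988: h=6, probe 6,7,8,9,10 → slot 10
351: h=6, probe 6,7,8,9,10,11 → slot 11
Table: [—, —, —, —, —, —, 52, 195, 910, 26, 988, 351, —]
Lookup 279: h=10, probe 10,11,12 → slot 12 empty, not found.

3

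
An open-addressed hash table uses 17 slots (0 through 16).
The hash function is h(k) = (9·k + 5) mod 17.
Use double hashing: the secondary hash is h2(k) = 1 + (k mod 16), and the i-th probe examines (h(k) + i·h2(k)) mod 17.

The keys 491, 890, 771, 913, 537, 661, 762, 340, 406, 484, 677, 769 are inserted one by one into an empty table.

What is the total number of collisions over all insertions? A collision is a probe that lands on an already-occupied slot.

491: h=4 => slot 4
890: h=8 => slot 8
771: h=8, h2=4, probe 8,12 => slot 12
913: h=11 => slot 11
537: h=10 => slot 10
661: h=4, h2=6, probe 4,10,16 => slot 16
762: h=12, h2=11, probe 12,6 => slot 6
340: h=5 => slot 5
406: h=4, h2=7, probe 4,11,1 => slot 1
484: h=9 => slot 9
677: h=12, h2=6, probe 12,1,7 => slot 7
769: h=7, h2=2, probe 7,9,11,13 => slot 13
Table: [∅, 406, ∅, ∅, 491, 340, 762, 677, 890, 484, 537, 913, 771, 769, ∅, ∅, 661]

11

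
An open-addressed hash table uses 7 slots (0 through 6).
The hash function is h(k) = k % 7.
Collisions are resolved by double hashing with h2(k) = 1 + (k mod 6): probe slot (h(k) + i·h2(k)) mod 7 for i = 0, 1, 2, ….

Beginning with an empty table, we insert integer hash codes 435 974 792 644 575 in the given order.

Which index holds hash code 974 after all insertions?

4

435 hashes to 1; slot 1 is free -> place at 1.
974 hashes to 1, h2=3; 1 taken -> place at 4.
792 hashes to 1, h2=1; 1 taken -> place at 2.
644 hashes to 0; slot 0 is free -> place at 0.
575 hashes to 1, h2=6; 1,0 taken -> place at 6.
Table: [644, 435, 792, _, 974, _, 575]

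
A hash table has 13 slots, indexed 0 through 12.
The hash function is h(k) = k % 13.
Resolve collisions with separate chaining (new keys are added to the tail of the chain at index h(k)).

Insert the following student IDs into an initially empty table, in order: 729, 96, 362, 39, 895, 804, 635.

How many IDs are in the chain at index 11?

729 → bucket 1
96 → bucket 5
362 → bucket 11
39 → bucket 0
895 → bucket 11 (collision)
804 → bucket 11 (collision)
635 → bucket 11 (collision)
Final buckets:
0: 39
1: 729
2: _
3: _
4: _
5: 96
6: _
7: _
8: _
9: _
10: _
11: 362 -> 895 -> 804 -> 635
12: _

4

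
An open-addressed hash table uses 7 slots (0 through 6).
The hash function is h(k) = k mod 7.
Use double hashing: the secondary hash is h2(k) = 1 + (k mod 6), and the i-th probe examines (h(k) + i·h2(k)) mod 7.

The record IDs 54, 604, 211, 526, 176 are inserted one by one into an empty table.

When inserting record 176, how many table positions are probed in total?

54: h=5 => slot 5
604: h=2 => slot 2
211: h=1 => slot 1
526: h=1, h2=5, probe 1,6 => slot 6
176: h=1, h2=3, probe 1,4 => slot 4
Table: [., 211, 604, ., 176, 54, 526]

2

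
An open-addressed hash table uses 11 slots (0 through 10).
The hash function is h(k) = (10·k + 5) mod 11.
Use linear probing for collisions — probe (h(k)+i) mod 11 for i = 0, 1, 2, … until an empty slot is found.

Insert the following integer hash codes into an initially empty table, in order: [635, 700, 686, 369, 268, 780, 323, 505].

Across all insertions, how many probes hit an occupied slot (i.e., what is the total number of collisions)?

4

635: h=8 → slot 8
700: h=9 → slot 9
686: h=1 → slot 1
369: h=10 → slot 10
268: h=1, probe 1,2 → slot 2
780: h=6 → slot 6
323: h=1, probe 1,2,3 → slot 3
505: h=6, probe 6,7 → slot 7
Table: [., 686, 268, 323, ., ., 780, 505, 635, 700, 369]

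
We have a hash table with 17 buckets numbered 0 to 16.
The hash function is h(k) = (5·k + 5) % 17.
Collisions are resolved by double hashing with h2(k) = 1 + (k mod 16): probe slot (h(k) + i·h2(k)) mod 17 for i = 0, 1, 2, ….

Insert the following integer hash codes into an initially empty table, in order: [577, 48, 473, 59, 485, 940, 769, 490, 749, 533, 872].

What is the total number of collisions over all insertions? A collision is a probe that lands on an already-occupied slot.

Insert 577: h=0, slot 0 empty => index 0.
Insert 48: h=7, slot 7 empty => index 7.
Insert 473: h=7, h2=10, slots 7,0 occupied => index 10.
Insert 59: h=11, slot 11 empty => index 11.
Insert 485: h=16, slot 16 empty => index 16.
Insert 940: h=13, slot 13 empty => index 13.
Insert 769: h=8, slot 8 empty => index 8.
Insert 490: h=7, h2=11, slot 7 occupied => index 1.
Insert 749: h=10, h2=14, slots 10,7 occupied => index 4.
Insert 533: h=1, h2=6, slots 1,7,13 occupied => index 2.
Insert 872: h=13, h2=9, slot 13 occupied => index 5.
Table: [577, 490, 533, _, 749, 872, _, 48, 769, _, 473, 59, _, 940, _, _, 485]

9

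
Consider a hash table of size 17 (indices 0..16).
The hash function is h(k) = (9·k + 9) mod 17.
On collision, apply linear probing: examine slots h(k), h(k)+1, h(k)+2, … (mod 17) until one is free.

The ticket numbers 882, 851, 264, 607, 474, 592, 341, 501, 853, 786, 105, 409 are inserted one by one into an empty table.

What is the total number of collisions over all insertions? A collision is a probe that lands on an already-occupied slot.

Insert 882: h=8, slot 8 empty → index 8.
Insert 851: h=1, slot 1 empty → index 1.
Insert 264: h=5, slot 5 empty → index 5.
Insert 607: h=15, slot 15 empty → index 15.
Insert 474: h=8, slot 8 occupied → index 9.
Insert 592: h=16, slot 16 empty → index 16.
Insert 341: h=1, slot 1 occupied → index 2.
Insert 501: h=13, slot 13 empty → index 13.
Insert 853: h=2, slot 2 occupied → index 3.
Insert 786: h=11, slot 11 empty → index 11.
Insert 105: h=2, slots 2,3 occupied → index 4.
Insert 409: h=1, slots 1,2,3,4,5 occupied → index 6.
Table: [., 851, 341, 853, 105, 264, 409, ., 882, 474, ., 786, ., 501, ., 607, 592]

10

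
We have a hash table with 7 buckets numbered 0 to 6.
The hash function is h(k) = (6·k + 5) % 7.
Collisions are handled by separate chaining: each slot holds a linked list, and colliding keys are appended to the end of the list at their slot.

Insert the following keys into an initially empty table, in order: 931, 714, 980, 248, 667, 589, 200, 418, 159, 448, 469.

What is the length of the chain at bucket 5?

5

931 -> bucket 5
714 -> bucket 5 (collision)
980 -> bucket 5 (collision)
248 -> bucket 2
667 -> bucket 3
589 -> bucket 4
200 -> bucket 1
418 -> bucket 0
159 -> bucket 0 (collision)
448 -> bucket 5 (collision)
469 -> bucket 5 (collision)
Final buckets:
0: 418 -> 159
1: 200
2: 248
3: 667
4: 589
5: 931 -> 714 -> 980 -> 448 -> 469
6: ∅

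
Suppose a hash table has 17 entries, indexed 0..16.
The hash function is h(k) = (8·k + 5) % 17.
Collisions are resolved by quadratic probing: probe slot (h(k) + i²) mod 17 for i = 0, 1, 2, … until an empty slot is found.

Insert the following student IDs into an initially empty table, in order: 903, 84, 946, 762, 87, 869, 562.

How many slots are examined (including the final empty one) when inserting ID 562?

3

903: h=4 -> slot 4
84: h=14 -> slot 14
946: h=8 -> slot 8
762: h=15 -> slot 15
87: h=4, probe 4,5 -> slot 5
869: h=4, probe 4,5,8,13 -> slot 13
562: h=13, probe 13,14,0 -> slot 0
Table: [562, _, _, _, 903, 87, _, _, 946, _, _, _, _, 869, 84, 762, _]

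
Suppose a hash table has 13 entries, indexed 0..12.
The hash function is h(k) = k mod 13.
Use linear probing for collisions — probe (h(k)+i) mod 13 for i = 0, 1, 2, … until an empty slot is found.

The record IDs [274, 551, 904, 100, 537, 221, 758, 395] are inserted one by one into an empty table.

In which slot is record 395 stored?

8

Insert 274: h=1, slot 1 empty -> index 1.
Insert 551: h=5, slot 5 empty -> index 5.
Insert 904: h=7, slot 7 empty -> index 7.
Insert 100: h=9, slot 9 empty -> index 9.
Insert 537: h=4, slot 4 empty -> index 4.
Insert 221: h=0, slot 0 empty -> index 0.
Insert 758: h=4, slots 4,5 occupied -> index 6.
Insert 395: h=5, slots 5,6,7 occupied -> index 8.
Table: [221, 274, _, _, 537, 551, 758, 904, 395, 100, _, _, _]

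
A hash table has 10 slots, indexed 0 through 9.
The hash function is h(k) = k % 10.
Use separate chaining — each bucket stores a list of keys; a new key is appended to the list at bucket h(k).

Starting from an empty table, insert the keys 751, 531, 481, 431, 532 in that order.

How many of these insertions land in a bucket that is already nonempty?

3

751 -> bucket 1
531 -> bucket 1 (collision)
481 -> bucket 1 (collision)
431 -> bucket 1 (collision)
532 -> bucket 2
Final buckets:
0: .
1: 751 -> 531 -> 481 -> 431
2: 532
3: .
4: .
5: .
6: .
7: .
8: .
9: .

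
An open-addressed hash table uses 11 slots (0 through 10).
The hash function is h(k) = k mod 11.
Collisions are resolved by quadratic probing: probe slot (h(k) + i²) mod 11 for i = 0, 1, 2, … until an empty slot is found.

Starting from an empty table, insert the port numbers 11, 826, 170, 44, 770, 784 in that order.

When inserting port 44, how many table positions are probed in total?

Insert 11: h=0, slot 0 empty => index 0.
Insert 826: h=1, slot 1 empty => index 1.
Insert 170: h=5, slot 5 empty => index 5.
Insert 44: h=0, slots 0,1 occupied => index 4.
Insert 770: h=0, slots 0,1,4 occupied => index 9.
Insert 784: h=3, slot 3 empty => index 3.
Table: [11, 826, _, 784, 44, 170, _, _, _, 770, _]

3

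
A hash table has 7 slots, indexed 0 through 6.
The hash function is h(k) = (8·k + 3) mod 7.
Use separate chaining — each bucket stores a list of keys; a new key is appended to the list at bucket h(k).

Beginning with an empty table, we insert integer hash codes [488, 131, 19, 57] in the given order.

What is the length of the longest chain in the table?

3

488 → bucket 1
131 → bucket 1 (collision)
19 → bucket 1 (collision)
57 → bucket 4
Final buckets:
0: ∅
1: 488 -> 131 -> 19
2: ∅
3: ∅
4: 57
5: ∅
6: ∅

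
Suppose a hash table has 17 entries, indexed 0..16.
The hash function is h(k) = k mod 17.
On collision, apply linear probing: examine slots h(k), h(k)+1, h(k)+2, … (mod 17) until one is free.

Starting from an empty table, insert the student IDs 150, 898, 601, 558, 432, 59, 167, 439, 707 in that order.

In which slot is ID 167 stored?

0

150 hashes to 14; slot 14 is free => place at 14.
898 hashes to 14; 14 taken => place at 15.
601 hashes to 6; slot 6 is free => place at 6.
558 hashes to 14; 14,15 taken => place at 16.
432 hashes to 7; slot 7 is free => place at 7.
59 hashes to 8; slot 8 is free => place at 8.
167 hashes to 14; 14,15,16 taken => place at 0.
439 hashes to 14; 14,15,16,0 taken => place at 1.
707 hashes to 10; slot 10 is free => place at 10.
Table: [167, 439, ∅, ∅, ∅, ∅, 601, 432, 59, ∅, 707, ∅, ∅, ∅, 150, 898, 558]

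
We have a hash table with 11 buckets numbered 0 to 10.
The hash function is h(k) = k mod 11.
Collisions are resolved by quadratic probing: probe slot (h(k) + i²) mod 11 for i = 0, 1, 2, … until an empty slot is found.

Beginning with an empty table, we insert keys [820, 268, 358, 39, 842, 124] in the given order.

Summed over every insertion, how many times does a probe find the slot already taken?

820 hashes to 6; slot 6 is free => place at 6.
268 hashes to 4; slot 4 is free => place at 4.
358 hashes to 6; 6 taken => place at 7.
39 hashes to 6; 6,7 taken => place at 10.
842 hashes to 6; 6,7,10,4 taken => place at 0.
124 hashes to 3; slot 3 is free => place at 3.
Table: [842, —, —, 124, 268, —, 820, 358, —, —, 39]

7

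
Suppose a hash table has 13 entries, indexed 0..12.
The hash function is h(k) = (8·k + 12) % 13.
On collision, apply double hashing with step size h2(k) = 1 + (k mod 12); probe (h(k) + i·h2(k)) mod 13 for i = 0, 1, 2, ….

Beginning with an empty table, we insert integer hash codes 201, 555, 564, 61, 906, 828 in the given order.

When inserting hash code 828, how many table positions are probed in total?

Insert 201: h=8, slot 8 empty -> index 8.
Insert 555: h=6, slot 6 empty -> index 6.
Insert 564: h=0, slot 0 empty -> index 0.
Insert 61: h=6, h2=2, slots 6,8 occupied -> index 10.
Insert 906: h=6, h2=7, slots 6,0 occupied -> index 7.
Insert 828: h=6, h2=1, slots 6,7,8 occupied -> index 9.
Table: [564, _, _, _, _, _, 555, 906, 201, 828, 61, _, _]

4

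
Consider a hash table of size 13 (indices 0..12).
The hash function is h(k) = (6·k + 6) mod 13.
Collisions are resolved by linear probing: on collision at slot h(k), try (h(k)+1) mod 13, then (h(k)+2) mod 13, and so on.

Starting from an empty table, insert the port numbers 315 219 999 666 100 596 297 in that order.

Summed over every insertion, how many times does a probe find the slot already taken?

315: h=11 -> slot 11
219: h=7 -> slot 7
999: h=7, probe 7,8 -> slot 8
666: h=11, probe 11,12 -> slot 12
100: h=8, probe 8,9 -> slot 9
596: h=7, probe 7,8,9,10 -> slot 10
297: h=7, probe 7,8,9,10,11,12,0 -> slot 0
Table: [297, —, —, —, —, —, —, 219, 999, 100, 596, 315, 666]

12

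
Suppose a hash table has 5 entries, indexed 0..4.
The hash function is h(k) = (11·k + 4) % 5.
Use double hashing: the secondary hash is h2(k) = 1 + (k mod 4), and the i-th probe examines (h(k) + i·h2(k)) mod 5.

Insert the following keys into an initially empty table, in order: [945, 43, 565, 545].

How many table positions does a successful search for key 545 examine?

3

945 hashes to 4; slot 4 is free => place at 4.
43 hashes to 2; slot 2 is free => place at 2.
565 hashes to 4, h2=2; 4 taken => place at 1.
545 hashes to 4, h2=2; 4,1 taken => place at 3.
Table: [_, 565, 43, 545, 945]
Lookup 545: h=4, h2=2, probe 4,1,3 → found at 3.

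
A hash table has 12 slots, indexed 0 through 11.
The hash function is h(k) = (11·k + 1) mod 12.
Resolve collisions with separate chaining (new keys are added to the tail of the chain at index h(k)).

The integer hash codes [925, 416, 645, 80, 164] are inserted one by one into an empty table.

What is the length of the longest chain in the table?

Insert 925: h=0, bucket 0 empty → new chain.
Insert 416: h=5, bucket 5 empty → new chain.
Insert 645: h=4, bucket 4 empty → new chain.
Insert 80: h=5, bucket 5 nonempty → append to chain.
Insert 164: h=5, bucket 5 nonempty → append to chain.
Final buckets:
0: 925
1: -
2: -
3: -
4: 645
5: 416 -> 80 -> 164
6: -
7: -
8: -
9: -
10: -
11: -

3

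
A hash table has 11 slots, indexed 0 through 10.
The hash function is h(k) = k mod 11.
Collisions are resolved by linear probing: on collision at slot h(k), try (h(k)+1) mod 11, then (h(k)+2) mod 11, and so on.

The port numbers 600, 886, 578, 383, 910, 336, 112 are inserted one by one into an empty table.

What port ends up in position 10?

600 hashes to 6; slot 6 is free → place at 6.
886 hashes to 6; 6 taken → place at 7.
578 hashes to 6; 6,7 taken → place at 8.
383 hashes to 9; slot 9 is free → place at 9.
910 hashes to 8; 8,9 taken → place at 10.
336 hashes to 6; 6,7,8,9,10 taken → place at 0.
112 hashes to 2; slot 2 is free → place at 2.
Table: [336, ., 112, ., ., ., 600, 886, 578, 383, 910]

910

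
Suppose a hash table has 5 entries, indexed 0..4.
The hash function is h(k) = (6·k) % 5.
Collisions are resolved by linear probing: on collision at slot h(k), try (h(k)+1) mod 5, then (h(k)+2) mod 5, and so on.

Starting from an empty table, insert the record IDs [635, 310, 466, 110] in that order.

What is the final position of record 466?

2

Insert 635: h=0, slot 0 empty => index 0.
Insert 310: h=0, slot 0 occupied => index 1.
Insert 466: h=1, slot 1 occupied => index 2.
Insert 110: h=0, slots 0,1,2 occupied => index 3.
Table: [635, 310, 466, 110, .]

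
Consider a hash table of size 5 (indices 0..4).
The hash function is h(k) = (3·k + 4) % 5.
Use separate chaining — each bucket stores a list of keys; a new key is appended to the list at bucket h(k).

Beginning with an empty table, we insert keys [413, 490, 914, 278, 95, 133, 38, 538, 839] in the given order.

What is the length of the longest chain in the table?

5

Insert 413: h=3, bucket 3 empty -> new chain.
Insert 490: h=4, bucket 4 empty -> new chain.
Insert 914: h=1, bucket 1 empty -> new chain.
Insert 278: h=3, bucket 3 nonempty -> append to chain.
Insert 95: h=4, bucket 4 nonempty -> append to chain.
Insert 133: h=3, bucket 3 nonempty -> append to chain.
Insert 38: h=3, bucket 3 nonempty -> append to chain.
Insert 538: h=3, bucket 3 nonempty -> append to chain.
Insert 839: h=1, bucket 1 nonempty -> append to chain.
Final buckets:
0: ∅
1: 914 -> 839
2: ∅
3: 413 -> 278 -> 133 -> 38 -> 538
4: 490 -> 95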